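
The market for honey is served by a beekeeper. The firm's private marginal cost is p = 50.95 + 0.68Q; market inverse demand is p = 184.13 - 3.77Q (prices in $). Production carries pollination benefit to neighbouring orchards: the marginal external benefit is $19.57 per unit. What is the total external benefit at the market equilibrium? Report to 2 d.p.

$585.69

Market equilibrium (private): 50.95 + 0.68Q = 184.13 - 3.77Q → Q_m = 29.9281.
Total external benefit = MEB × Q_m = 19.57 × 29.9281 = 585.6929.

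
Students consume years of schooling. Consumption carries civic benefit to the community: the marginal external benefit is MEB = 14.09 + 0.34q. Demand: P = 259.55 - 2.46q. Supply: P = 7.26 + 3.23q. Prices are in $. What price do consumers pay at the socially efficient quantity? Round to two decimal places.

Social marginal benefit = demand + MEB = 273.64 - 2.12q.
Set SMB = MC: 273.64 - 2.12q = 7.26 + 3.23q → q* = 49.7907.
Consumer price on the demand curve at q*: 259.55 − 2.46×49.7907 = 137.0649.

P = $137.06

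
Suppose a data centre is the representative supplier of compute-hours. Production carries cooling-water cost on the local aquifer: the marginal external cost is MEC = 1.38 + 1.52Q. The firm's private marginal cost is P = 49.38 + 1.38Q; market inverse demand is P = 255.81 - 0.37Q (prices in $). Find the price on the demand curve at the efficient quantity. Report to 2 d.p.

P = $232.61

Social marginal cost = private MC + MEC = 50.76 + 2.90Q.
Set SMC = demand: 50.76 + 2.90Q = 255.81 - 0.37Q → Q* = 62.7064.
Consumer price on the demand curve at Q*: 255.81 − 0.37×62.7064 = 232.6086.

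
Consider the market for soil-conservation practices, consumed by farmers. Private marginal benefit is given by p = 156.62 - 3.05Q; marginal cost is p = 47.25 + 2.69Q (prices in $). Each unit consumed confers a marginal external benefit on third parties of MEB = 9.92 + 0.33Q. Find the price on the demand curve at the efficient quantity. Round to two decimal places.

P = $89.37

Social marginal benefit = demand + MEB = 166.54 - 2.72Q.
Set SMB = MC: 166.54 - 2.72Q = 47.25 + 2.69Q → Q* = 22.0499.
Consumer price on the demand curve at Q*: 156.62 − 3.05×22.0499 = 89.3678.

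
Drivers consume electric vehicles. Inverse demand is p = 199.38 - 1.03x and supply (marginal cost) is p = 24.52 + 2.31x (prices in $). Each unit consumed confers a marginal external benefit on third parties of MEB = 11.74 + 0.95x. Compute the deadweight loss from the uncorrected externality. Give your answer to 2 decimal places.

Market equilibrium (private): 24.52 + 2.31x = 199.38 - 1.03x → x_m = 52.3533.
Social marginal benefit = demand + MEB = 211.12 - 0.08x.
Set SMB = MC: 211.12 - 0.08x = 24.52 + 2.31x → x* = 78.0753.
The loss is the area between SMB and MC from x* to x_m; with linear curves that's a triangle of height MEB(x_m).
DWL = ½ × 25.7220 × 61.4756 = 790.6377.

DWL = $790.64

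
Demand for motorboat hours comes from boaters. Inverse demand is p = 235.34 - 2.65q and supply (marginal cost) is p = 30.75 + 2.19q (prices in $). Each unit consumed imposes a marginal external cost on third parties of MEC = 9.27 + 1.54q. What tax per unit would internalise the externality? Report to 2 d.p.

Social marginal benefit = demand − MEC = 226.07 - 4.19q.
Set SMB = MC: 226.07 - 4.19q = 30.75 + 2.19q → q* = 30.6144.
The Pigouvian tax equals MEC at q*: 9.27 + 1.54×30.6144 = 56.4162.

tax = $56.42 per unit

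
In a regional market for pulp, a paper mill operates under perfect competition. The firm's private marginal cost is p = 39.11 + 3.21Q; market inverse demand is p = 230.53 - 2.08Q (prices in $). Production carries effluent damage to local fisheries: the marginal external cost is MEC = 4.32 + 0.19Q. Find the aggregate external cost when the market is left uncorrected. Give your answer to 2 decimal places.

$280.71

Market equilibrium (private): 39.11 + 3.21Q = 230.53 - 2.08Q → Q_m = 36.1853.
Total external cost = ∫₀^{Q_m} (4.32 + 0.19Q) dQ = 4.32×36.1853 + ½×0.19×36.1853² = 280.7112.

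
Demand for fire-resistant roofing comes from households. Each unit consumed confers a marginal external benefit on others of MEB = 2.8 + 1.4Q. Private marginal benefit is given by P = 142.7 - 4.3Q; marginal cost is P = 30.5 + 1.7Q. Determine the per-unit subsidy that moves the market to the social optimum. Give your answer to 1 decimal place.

Social marginal benefit = demand + MEB = 145.5 - 2.9Q.
Set SMB = MC: 145.5 - 2.9Q = 30.5 + 1.7Q → Q* = 25.0000.
The Pigouvian subsidy equals MEB at Q*: 2.8 + 1.4×25.0000 = 37.8000.

subsidy = 37.8 per unit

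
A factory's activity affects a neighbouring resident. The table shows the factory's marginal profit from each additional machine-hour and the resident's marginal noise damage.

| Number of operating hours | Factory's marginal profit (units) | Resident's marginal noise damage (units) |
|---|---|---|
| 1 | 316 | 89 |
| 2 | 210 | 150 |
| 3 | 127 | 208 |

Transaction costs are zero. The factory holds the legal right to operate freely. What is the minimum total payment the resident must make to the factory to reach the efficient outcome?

Left alone the factory would choose level 3 (marginal profit stays positive).
Efficient level: k* = 2 (marginal profit ≥ marginal noise damage through 2).
The resident must at least cover the factory's forgone profit from cutting 3→2: 127 = 127.

127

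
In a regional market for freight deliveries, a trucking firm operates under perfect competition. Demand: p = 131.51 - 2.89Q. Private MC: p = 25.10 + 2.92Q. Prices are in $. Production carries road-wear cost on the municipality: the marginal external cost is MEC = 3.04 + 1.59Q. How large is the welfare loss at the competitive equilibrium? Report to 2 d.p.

DWL = $69.89

Market equilibrium (private): 25.10 + 2.92Q = 131.51 - 2.89Q → Q_m = 18.3150.
Social marginal cost = private MC + MEC = 28.14 + 4.51Q.
Set SMC = demand: 28.14 + 4.51Q = 131.51 - 2.89Q → Q* = 13.9689.
The welfare-loss triangle has base |Q_m − Q*| and height MEC(Q_m) (the vertical gap between SMC and demand is zero at Q* and MEC at Q_m).
DWL = ½ × 4.3461 × 32.1608 = 69.8870.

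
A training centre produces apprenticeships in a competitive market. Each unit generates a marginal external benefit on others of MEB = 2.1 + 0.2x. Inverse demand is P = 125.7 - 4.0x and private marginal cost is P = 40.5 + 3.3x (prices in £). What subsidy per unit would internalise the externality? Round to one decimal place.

Social marginal cost = private MC − MEB = 38.4 + 3.1x.
Set SMC = demand: 38.4 + 3.1x = 125.7 - 4.0x → x* = 12.2958.
The Pigouvian subsidy equals MEB at x*: 2.1 + 0.2×12.2958 = 4.5592.

subsidy = £4.6 per unit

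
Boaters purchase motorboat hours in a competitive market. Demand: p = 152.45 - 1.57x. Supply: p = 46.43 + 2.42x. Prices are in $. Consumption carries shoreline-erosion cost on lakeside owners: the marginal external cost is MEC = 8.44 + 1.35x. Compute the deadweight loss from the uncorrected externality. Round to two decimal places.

Market equilibrium (private): 46.43 + 2.42x = 152.45 - 1.57x → x_m = 26.5714.
Social marginal benefit = demand − MEC = 144.01 - 2.92x.
Set SMB = MC: 144.01 - 2.92x = 46.43 + 2.42x → x* = 18.2734.
Height of the DWL triangle at x_m is MC(x_m) − SMB(x_m) = MEC(x_m) = 44.3114.
DWL = ½ × 8.2980 × 44.3114 = 183.8480.

DWL = $183.85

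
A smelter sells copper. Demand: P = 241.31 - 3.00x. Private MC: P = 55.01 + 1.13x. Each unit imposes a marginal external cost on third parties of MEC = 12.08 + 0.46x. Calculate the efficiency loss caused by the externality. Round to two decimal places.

DWL = 117.41

Market equilibrium (private): 55.01 + 1.13x = 241.31 - 3.00x → x_m = 45.1090.
Social marginal cost = private MC + MEC = 67.09 + 1.59x.
Set SMC = demand: 67.09 + 1.59x = 241.31 - 3.00x → x* = 37.9564.
The loss is the area between SMC and demand from x* to x_m; with linear curves that's a triangle of height MEC(x_m).
DWL = ½ × 7.1526 × 32.8301 = 117.4103.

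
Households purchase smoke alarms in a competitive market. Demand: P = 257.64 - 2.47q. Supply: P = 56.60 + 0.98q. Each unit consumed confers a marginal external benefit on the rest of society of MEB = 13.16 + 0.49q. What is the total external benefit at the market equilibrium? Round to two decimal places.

Market equilibrium (private): 56.60 + 0.98q = 257.64 - 2.47q → q_m = 58.2725.
Total external benefit = ∫₀^{q_m} (13.16 + 0.49q) dq = 13.16×58.2725 + ½×0.49×58.2725² = 1598.8087.

1598.81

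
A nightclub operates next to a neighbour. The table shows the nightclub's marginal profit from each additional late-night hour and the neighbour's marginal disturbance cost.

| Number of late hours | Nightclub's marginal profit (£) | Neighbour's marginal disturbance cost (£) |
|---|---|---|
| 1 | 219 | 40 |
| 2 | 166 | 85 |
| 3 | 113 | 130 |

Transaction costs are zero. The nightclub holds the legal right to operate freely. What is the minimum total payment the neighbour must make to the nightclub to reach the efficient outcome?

Left alone the nightclub would choose level 3 (marginal profit stays positive).
Efficient level: k* = 2 (marginal profit ≥ marginal disturbance cost through 2).
The neighbour must at least cover the nightclub's forgone profit from cutting 3→2: 113 = 113.

£113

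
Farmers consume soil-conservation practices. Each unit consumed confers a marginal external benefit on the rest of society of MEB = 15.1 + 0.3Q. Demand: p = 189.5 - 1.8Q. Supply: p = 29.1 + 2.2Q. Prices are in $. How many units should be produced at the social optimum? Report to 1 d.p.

Q* = 47.4

Social marginal benefit = demand + MEB = 204.6 - 1.5Q.
Set SMB = MC: 204.6 - 1.5Q = 29.1 + 2.2Q → Q* = 47.4324.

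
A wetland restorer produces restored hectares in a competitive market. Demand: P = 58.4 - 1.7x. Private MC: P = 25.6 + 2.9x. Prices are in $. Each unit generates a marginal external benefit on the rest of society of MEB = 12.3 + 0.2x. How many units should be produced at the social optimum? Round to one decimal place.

Social marginal cost = private MC − MEB = 13.3 + 2.7x.
Set SMC = demand: 13.3 + 2.7x = 58.4 - 1.7x → x* = 10.2500.

x* = 10.3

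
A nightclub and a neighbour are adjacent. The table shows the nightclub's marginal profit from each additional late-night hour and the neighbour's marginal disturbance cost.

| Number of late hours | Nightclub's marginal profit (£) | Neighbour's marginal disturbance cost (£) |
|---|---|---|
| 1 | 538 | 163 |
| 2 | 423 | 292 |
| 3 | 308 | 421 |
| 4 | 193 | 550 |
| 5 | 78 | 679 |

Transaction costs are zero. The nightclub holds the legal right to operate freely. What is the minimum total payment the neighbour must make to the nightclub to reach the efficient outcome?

£579

Left alone the nightclub would choose level 5 (marginal profit stays positive).
Efficient level: k* = 2 (marginal profit ≥ marginal disturbance cost through 2).
The neighbour must at least cover the nightclub's forgone profit from cutting 5→2: 308 + 193 + 78 = 579.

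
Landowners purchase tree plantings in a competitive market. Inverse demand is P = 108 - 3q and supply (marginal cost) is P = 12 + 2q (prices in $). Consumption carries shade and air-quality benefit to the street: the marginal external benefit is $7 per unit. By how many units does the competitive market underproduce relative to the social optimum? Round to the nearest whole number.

1 units

Market equilibrium (private): 12 + 2q = 108 - 3q → q_m = 19.2000.
Social marginal benefit = demand + MEB = 115 - 3q.
Set SMB = MC: 115 - 3q = 12 + 2q → q* = 20.6000.
Gap = |19.2000 − 20.6000| = 1.4000.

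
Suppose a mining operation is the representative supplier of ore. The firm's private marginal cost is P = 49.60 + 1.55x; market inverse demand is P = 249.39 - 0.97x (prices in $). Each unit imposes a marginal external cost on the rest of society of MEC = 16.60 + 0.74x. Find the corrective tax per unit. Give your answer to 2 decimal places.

tax = $58.18 per unit

Social marginal cost = private MC + MEC = 66.20 + 2.29x.
Set SMC = demand: 66.20 + 2.29x = 249.39 - 0.97x → x* = 56.1933.
The Pigouvian tax equals MEC at x*: 16.60 + 0.74×56.1933 = 58.1830.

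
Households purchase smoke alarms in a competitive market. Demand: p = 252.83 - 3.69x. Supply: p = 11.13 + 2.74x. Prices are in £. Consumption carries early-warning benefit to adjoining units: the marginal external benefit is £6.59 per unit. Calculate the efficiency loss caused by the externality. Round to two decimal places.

DWL = £3.38

Market equilibrium (private): 11.13 + 2.74x = 252.83 - 3.69x → x_m = 37.5894.
Social marginal benefit = demand + MEB = 259.42 - 3.69x.
Set SMB = MC: 259.42 - 3.69x = 11.13 + 2.74x → x* = 38.6143.
Between x* and x_m the wedge SMB − MC runs linearly from 0 to MEB(x_m), so the loss is a triangle.
DWL = ½ × 1.0249 × 6.5900 = 3.3770.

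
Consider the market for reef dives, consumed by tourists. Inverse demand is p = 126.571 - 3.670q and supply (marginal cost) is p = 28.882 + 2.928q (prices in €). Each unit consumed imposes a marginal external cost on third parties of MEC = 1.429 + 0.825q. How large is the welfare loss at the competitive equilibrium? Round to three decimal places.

DWL = €12.539

Market equilibrium (private): 28.882 + 2.928q = 126.571 - 3.670q → q_m = 14.8059.
Social marginal benefit = demand − MEC = 125.142 - 4.495q.
Set SMB = MC: 125.142 - 4.495q = 28.882 + 2.928q → q* = 12.9678.
Between q* and q_m the wedge MC − SMB runs linearly from 0 to MEC(q_m), so the loss is a triangle.
DWL = ½ × 1.8381 × 13.6438 = 12.5393.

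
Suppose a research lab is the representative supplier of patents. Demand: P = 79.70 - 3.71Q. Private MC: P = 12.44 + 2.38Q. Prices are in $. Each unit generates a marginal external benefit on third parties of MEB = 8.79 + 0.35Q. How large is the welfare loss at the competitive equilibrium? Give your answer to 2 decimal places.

DWL = $13.95

Market equilibrium (private): 12.44 + 2.38Q = 79.70 - 3.71Q → Q_m = 11.0443.
Social marginal cost = private MC − MEB = 3.65 + 2.03Q.
Set SMC = demand: 3.65 + 2.03Q = 79.70 - 3.71Q → Q* = 13.2491.
Between Q* and Q_m the wedge demand − SMC runs linearly from 0 to MEB(Q_m), so the loss is a triangle.
DWL = ½ × 2.2048 × 12.6555 = 13.9514.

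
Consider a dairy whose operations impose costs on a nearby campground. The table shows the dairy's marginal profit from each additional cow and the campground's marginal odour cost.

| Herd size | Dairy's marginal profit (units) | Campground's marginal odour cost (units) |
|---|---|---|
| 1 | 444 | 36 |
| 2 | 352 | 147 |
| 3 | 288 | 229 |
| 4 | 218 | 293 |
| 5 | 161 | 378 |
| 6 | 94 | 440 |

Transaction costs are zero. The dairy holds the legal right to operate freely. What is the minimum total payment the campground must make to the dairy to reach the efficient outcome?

Left alone the dairy would choose level 6 (marginal profit stays positive).
Efficient level: k* = 3 (marginal profit ≥ marginal odour cost through 3).
The campground must at least cover the dairy's forgone profit from cutting 6→3: 218 + 161 + 94 = 473.

473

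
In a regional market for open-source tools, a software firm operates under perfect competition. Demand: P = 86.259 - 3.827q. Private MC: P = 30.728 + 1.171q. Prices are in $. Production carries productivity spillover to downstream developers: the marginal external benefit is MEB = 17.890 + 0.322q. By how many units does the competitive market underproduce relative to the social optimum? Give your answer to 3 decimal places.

4.591 units

Market equilibrium (private): 30.728 + 1.171q = 86.259 - 3.827q → q_m = 11.1106.
Social marginal cost = private MC − MEB = 12.838 + 0.849q.
Set SMC = demand: 12.838 + 0.849q = 86.259 - 3.827q → q* = 15.7017.
Gap = |11.1106 − 15.7017| = 4.5911.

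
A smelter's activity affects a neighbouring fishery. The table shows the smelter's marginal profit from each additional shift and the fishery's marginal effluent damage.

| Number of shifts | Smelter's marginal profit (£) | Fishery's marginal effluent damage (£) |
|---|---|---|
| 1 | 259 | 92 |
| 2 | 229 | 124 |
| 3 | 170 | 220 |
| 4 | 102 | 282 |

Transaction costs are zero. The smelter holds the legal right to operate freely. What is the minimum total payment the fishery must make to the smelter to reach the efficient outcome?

£272

Left alone the smelter would choose level 4 (marginal profit stays positive).
Efficient level: k* = 2 (marginal profit ≥ marginal effluent damage through 2).
The fishery must at least cover the smelter's forgone profit from cutting 4→2: 170 + 102 = 272.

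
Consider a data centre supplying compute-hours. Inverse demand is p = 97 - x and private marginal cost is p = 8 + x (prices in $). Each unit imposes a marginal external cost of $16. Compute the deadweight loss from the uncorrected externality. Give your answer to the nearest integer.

Market equilibrium (private): 8 + x = 97 - x → x_m = 44.5000.
Social marginal cost = private MC + MEC = 24 + x.
Set SMC = demand: 24 + x = 97 - x → x* = 36.5000.
Between x* and x_m the wedge SMC − demand runs linearly from 0 to MEC(x_m), so the loss is a triangle.
DWL = ½ × 8.0000 × 16.0000 = 64.0000.

DWL = $64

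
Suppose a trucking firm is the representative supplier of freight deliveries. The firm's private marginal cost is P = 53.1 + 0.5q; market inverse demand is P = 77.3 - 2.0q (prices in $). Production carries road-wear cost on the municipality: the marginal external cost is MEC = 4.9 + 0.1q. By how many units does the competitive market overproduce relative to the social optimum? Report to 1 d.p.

Market equilibrium (private): 53.1 + 0.5q = 77.3 - 2.0q → q_m = 9.6800.
Social marginal cost = private MC + MEC = 58.0 + 0.6q.
Set SMC = demand: 58.0 + 0.6q = 77.3 - 2.0q → q* = 7.4231.
Gap = |9.6800 − 7.4231| = 2.2569.

2.3 units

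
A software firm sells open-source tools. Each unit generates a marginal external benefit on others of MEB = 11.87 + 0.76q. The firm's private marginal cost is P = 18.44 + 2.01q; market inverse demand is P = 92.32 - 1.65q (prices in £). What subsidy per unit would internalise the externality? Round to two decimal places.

Social marginal cost = private MC − MEB = 6.57 + 1.25q.
Set SMC = demand: 6.57 + 1.25q = 92.32 - 1.65q → q* = 29.5690.
The Pigouvian subsidy equals MEB at q*: 11.87 + 0.76×29.5690 = 34.3424.

subsidy = £34.34 per unit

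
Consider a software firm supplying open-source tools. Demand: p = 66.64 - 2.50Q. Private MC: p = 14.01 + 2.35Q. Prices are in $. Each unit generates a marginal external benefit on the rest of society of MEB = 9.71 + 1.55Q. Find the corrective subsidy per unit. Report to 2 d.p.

Social marginal cost = private MC − MEB = 4.30 + 0.80Q.
Set SMC = demand: 4.30 + 0.80Q = 66.64 - 2.50Q → Q* = 18.8909.
The Pigouvian subsidy equals MEB at Q*: 9.71 + 1.55×18.8909 = 38.9909.

subsidy = $38.99 per unit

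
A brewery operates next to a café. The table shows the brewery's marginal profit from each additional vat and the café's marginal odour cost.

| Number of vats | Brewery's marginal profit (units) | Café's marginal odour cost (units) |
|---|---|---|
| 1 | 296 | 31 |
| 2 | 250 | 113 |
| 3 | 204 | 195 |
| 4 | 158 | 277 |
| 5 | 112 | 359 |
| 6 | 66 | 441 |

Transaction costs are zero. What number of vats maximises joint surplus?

3

Bargaining reaches the level where marginal profit last exceeds marginal odour cost.
That holds through level 3 (204 ≥ 195) but not at 4 (158 < 277).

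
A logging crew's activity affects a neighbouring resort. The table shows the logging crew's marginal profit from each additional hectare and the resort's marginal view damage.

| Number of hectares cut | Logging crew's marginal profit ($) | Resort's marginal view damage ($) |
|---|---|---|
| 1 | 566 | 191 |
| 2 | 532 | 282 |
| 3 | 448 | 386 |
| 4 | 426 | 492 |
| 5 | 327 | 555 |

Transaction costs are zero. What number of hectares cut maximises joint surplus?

Bargaining reaches the level where marginal profit last exceeds marginal view damage.
That holds through level 3 (448 ≥ 386) but not at 4 (426 < 492).

3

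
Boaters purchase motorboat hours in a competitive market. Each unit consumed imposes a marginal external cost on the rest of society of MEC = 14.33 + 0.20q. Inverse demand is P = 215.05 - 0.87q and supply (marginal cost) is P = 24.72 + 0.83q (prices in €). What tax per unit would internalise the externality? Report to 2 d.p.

Social marginal benefit = demand − MEC = 200.72 - 1.07q.
Set SMB = MC: 200.72 - 1.07q = 24.72 + 0.83q → q* = 92.6316.
The Pigouvian tax equals MEC at q*: 14.33 + 0.20×92.6316 = 32.8563.

tax = €32.86 per unit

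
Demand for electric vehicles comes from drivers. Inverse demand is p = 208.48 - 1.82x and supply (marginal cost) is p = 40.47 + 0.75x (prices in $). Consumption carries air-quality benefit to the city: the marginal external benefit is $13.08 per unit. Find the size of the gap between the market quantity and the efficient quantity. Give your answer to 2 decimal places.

Market equilibrium (private): 40.47 + 0.75x = 208.48 - 1.82x → x_m = 65.3735.
Social marginal benefit = demand + MEB = 221.56 - 1.82x.
Set SMB = MC: 221.56 - 1.82x = 40.47 + 0.75x → x* = 70.4630.
Gap = |65.3735 − 70.4630| = 5.0895.

5.09 units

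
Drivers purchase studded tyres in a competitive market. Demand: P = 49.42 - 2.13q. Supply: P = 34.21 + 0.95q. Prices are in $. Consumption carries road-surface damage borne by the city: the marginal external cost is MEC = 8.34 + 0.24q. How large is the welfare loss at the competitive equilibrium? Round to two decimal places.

Market equilibrium (private): 34.21 + 0.95q = 49.42 - 2.13q → q_m = 4.9383.
Social marginal benefit = demand − MEC = 41.08 - 2.37q.
Set SMB = MC: 41.08 - 2.37q = 34.21 + 0.95q → q* = 2.0693.
Between q* and q_m the wedge MC − SMB runs linearly from 0 to MEC(q_m), so the loss is a triangle.
DWL = ½ × 2.8690 × 9.5252 = 13.6639.

DWL = $13.66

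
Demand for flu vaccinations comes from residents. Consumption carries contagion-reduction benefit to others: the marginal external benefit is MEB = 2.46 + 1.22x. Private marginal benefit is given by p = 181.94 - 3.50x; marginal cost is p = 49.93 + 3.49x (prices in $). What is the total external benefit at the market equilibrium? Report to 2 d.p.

Market equilibrium (private): 49.93 + 3.49x = 181.94 - 3.50x → x_m = 18.8856.
Total external benefit = ∫₀^{x_m} (2.46 + 1.22x) dx = 2.46×18.8856 + ½×1.22×18.8856² = 264.0248.

$264.02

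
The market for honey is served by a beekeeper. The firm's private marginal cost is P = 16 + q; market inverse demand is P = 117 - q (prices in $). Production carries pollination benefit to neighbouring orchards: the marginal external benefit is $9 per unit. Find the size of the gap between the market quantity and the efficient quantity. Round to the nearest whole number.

Market equilibrium (private): 16 + q = 117 - q → q_m = 50.5000.
Social marginal cost = private MC − MEB = 7 + q.
Set SMC = demand: 7 + q = 117 - q → q* = 55.0000.
Gap = |50.5000 − 55.0000| = 4.5000.

5 units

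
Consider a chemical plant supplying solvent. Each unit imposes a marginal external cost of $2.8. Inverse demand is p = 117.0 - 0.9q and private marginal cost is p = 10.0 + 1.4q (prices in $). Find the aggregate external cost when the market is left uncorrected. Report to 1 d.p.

$130.3

Market equilibrium (private): 10.0 + 1.4q = 117.0 - 0.9q → q_m = 46.5217.
Total external cost = MEC × q_m = 2.8 × 46.5217 = 130.2608.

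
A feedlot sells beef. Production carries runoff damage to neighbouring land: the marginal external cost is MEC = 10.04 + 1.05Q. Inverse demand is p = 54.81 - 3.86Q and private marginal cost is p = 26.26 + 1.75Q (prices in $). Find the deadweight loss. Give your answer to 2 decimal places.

Market equilibrium (private): 26.26 + 1.75Q = 54.81 - 3.86Q → Q_m = 5.0891.
Social marginal cost = private MC + MEC = 36.30 + 2.80Q.
Set SMC = demand: 36.30 + 2.80Q = 54.81 - 3.86Q → Q* = 2.7793.
Between Q* and Q_m the wedge SMC − demand runs linearly from 0 to MEC(Q_m), so the loss is a triangle.
DWL = ½ × 2.3098 × 15.3836 = 17.7665.

DWL = $17.77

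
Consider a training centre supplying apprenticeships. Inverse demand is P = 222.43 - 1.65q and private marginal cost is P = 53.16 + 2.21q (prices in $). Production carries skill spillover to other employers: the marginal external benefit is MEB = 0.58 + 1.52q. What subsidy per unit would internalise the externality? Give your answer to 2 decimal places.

subsidy = $110.91 per unit

Social marginal cost = private MC − MEB = 52.58 + 0.69q.
Set SMC = demand: 52.58 + 0.69q = 222.43 - 1.65q → q* = 72.5855.
The Pigouvian subsidy equals MEB at q*: 0.58 + 1.52×72.5855 = 110.9100.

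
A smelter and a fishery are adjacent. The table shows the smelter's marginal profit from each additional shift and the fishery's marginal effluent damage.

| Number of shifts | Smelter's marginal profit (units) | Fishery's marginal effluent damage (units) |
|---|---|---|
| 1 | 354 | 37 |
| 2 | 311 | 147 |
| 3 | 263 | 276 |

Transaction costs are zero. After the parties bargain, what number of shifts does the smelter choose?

2

Bargaining reaches the level where marginal profit last exceeds marginal effluent damage.
That holds through level 2 (311 ≥ 147) but not at 3 (263 < 276).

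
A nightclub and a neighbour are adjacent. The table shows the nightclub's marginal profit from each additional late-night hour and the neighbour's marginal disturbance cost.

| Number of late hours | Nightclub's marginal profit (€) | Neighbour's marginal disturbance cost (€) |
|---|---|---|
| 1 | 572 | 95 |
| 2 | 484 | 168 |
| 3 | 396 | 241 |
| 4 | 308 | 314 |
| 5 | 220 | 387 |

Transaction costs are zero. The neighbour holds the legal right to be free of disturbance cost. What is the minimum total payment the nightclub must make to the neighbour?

€504

Efficient level: marginal profit ≥ marginal disturbance cost through level 3, so k* = 3.
With the neighbour holding the right, the nightclub must at least compensate total damage at k*: 95 + 168 + 241 = 504.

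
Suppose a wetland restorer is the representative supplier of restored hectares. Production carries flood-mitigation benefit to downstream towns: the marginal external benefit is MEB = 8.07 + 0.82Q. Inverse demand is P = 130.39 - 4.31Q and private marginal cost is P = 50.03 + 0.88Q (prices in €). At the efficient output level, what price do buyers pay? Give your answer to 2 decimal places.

P = €43.17

Social marginal cost = private MC − MEB = 41.96 + 0.06Q.
Set SMC = demand: 41.96 + 0.06Q = 130.39 - 4.31Q → Q* = 20.2357.
Consumer price on the demand curve at Q*: 130.39 − 4.31×20.2357 = 43.1741.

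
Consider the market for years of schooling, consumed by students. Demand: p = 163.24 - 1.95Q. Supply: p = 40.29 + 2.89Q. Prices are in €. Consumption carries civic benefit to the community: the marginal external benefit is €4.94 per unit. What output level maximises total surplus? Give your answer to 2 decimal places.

Social marginal benefit = demand + MEB = 168.18 - 1.95Q.
Set SMB = MC: 168.18 - 1.95Q = 40.29 + 2.89Q → Q* = 26.4236.

Q* = 26.42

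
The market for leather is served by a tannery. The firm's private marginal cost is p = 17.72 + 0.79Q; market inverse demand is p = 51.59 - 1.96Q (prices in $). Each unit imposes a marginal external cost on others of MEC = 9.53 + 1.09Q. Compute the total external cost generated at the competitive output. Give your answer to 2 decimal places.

Market equilibrium (private): 17.72 + 0.79Q = 51.59 - 1.96Q → Q_m = 12.3164.
Total external cost = ∫₀^{Q_m} (9.53 + 1.09Q) dQ = 9.53×12.3164 + ½×1.09×12.3164² = 200.0484.

$200.05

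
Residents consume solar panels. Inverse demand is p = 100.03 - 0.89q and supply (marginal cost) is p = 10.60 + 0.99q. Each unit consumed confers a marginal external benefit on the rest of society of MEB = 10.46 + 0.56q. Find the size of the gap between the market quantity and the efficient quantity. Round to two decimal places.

Market equilibrium (private): 10.60 + 0.99q = 100.03 - 0.89q → q_m = 47.5691.
Social marginal benefit = demand + MEB = 110.49 - 0.33q.
Set SMB = MC: 110.49 - 0.33q = 10.60 + 0.99q → q* = 75.6742.
Gap = |47.5691 − 75.6742| = 28.1051.

28.11 units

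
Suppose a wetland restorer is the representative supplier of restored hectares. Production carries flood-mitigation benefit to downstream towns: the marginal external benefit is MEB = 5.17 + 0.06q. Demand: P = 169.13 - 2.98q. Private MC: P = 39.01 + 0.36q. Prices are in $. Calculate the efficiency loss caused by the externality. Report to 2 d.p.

Market equilibrium (private): 39.01 + 0.36q = 169.13 - 2.98q → q_m = 38.9581.
Social marginal cost = private MC − MEB = 33.84 + 0.30q.
Set SMC = demand: 33.84 + 0.30q = 169.13 - 2.98q → q* = 41.2470.
Height of the DWL triangle at q_m is demand(q_m) − SMC(q_m) = MEB(q_m) = 7.5075.
DWL = ½ × 2.2889 × 7.5075 = 8.5920.

DWL = $8.59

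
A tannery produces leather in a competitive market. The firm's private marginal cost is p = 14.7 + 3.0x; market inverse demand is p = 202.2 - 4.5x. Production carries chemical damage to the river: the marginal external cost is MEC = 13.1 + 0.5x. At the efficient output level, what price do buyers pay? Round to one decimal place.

P = 104.1

Social marginal cost = private MC + MEC = 27.8 + 3.5x.
Set SMC = demand: 27.8 + 3.5x = 202.2 - 4.5x → x* = 21.8000.
Consumer price on the demand curve at x*: 202.2 − 4.5×21.8000 = 104.1000.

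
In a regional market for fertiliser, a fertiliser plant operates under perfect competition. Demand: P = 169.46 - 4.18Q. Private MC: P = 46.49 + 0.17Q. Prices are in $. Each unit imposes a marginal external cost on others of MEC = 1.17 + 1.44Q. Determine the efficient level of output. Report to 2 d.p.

Q* = 21.04

Social marginal cost = private MC + MEC = 47.66 + 1.61Q.
Set SMC = demand: 47.66 + 1.61Q = 169.46 - 4.18Q → Q* = 21.0363.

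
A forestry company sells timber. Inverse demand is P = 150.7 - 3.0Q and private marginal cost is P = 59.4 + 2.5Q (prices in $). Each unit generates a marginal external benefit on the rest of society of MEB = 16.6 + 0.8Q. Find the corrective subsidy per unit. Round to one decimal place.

subsidy = $35.0 per unit

Social marginal cost = private MC − MEB = 42.8 + 1.7Q.
Set SMC = demand: 42.8 + 1.7Q = 150.7 - 3.0Q → Q* = 22.9574.
The Pigouvian subsidy equals MEB at Q*: 16.6 + 0.8×22.9574 = 34.9659.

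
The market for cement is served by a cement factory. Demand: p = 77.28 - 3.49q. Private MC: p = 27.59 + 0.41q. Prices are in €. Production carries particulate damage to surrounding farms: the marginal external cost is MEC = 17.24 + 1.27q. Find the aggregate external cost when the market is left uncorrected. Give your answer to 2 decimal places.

Market equilibrium (private): 27.59 + 0.41q = 77.28 - 3.49q → q_m = 12.7410.
Total external cost = ∫₀^{q_m} (17.24 + 1.27q) dq = 17.24×12.7410 + ½×1.27×12.7410² = 322.7363.

€322.74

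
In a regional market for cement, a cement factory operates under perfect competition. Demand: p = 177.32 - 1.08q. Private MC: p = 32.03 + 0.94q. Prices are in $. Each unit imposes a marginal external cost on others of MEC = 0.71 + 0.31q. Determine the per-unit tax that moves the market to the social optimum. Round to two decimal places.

Social marginal cost = private MC + MEC = 32.74 + 1.25q.
Set SMC = demand: 32.74 + 1.25q = 177.32 - 1.08q → q* = 62.0515.
The Pigouvian tax equals MEC at q*: 0.71 + 0.31×62.0515 = 19.9460.

tax = $19.95 per unit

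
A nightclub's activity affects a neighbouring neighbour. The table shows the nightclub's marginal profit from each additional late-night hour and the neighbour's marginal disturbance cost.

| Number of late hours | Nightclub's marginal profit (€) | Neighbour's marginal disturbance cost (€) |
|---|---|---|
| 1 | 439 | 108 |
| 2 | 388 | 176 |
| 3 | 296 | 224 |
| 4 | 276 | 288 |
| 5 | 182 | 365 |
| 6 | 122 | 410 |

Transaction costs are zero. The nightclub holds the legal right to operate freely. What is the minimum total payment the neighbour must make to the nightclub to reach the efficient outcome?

Left alone the nightclub would choose level 6 (marginal profit stays positive).
Efficient level: k* = 3 (marginal profit ≥ marginal disturbance cost through 3).
The neighbour must at least cover the nightclub's forgone profit from cutting 6→3: 276 + 182 + 122 = 580.

€580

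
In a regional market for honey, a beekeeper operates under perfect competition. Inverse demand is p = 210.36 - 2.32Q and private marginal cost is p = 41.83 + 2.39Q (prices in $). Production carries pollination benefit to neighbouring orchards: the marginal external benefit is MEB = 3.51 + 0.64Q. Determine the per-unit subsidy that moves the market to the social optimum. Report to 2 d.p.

subsidy = $30.56 per unit

Social marginal cost = private MC − MEB = 38.32 + 1.75Q.
Set SMC = demand: 38.32 + 1.75Q = 210.36 - 2.32Q → Q* = 42.2703.
The Pigouvian subsidy equals MEB at Q*: 3.51 + 0.64×42.2703 = 30.5630.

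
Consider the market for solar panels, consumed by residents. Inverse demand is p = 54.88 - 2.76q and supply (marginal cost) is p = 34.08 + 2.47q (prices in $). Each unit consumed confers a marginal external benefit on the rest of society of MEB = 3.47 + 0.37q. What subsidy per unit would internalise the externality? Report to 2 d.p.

subsidy = $5.32 per unit

Social marginal benefit = demand + MEB = 58.35 - 2.39q.
Set SMB = MC: 58.35 - 2.39q = 34.08 + 2.47q → q* = 4.9938.
The Pigouvian subsidy equals MEB at q*: 3.47 + 0.37×4.9938 = 5.3177.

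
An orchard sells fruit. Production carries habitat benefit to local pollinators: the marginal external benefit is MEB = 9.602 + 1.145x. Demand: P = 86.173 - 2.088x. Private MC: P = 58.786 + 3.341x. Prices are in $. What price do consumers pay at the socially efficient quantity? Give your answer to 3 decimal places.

Social marginal cost = private MC − MEB = 49.184 + 2.196x.
Set SMC = demand: 49.184 + 2.196x = 86.173 - 2.088x → x* = 8.6342.
Consumer price on the demand curve at x*: 86.173 − 2.088×8.6342 = 68.1448.

P = $68.145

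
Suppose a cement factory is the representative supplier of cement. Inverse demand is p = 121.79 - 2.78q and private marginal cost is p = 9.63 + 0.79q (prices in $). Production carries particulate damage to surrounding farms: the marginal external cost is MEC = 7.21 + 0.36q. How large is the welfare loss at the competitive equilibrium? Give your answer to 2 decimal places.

DWL = $43.64

Market equilibrium (private): 9.63 + 0.79q = 121.79 - 2.78q → q_m = 31.4174.
Social marginal cost = private MC + MEC = 16.84 + 1.15q.
Set SMC = demand: 16.84 + 1.15q = 121.79 - 2.78q → q* = 26.7048.
The loss is the area between SMC and demand from q* to q_m; with linear curves that's a triangle of height MEC(q_m).
DWL = ½ × 4.7126 × 18.5203 = 43.6394.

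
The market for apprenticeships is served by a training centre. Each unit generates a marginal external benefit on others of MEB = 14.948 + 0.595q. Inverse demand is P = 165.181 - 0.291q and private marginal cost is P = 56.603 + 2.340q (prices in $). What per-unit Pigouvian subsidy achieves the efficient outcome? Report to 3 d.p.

Social marginal cost = private MC − MEB = 41.655 + 1.745q.
Set SMC = demand: 41.655 + 1.745q = 165.181 - 0.291q → q* = 60.6709.
The Pigouvian subsidy equals MEB at q*: 14.948 + 0.595×60.6709 = 51.0472.

subsidy = $51.047 per unit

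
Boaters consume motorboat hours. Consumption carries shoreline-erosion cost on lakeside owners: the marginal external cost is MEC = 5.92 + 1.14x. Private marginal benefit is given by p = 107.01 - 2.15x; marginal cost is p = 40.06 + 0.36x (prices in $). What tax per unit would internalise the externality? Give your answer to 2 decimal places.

Social marginal benefit = demand − MEC = 101.09 - 3.29x.
Set SMB = MC: 101.09 - 3.29x = 40.06 + 0.36x → x* = 16.7205.
The Pigouvian tax equals MEC at x*: 5.92 + 1.14×16.7205 = 24.9814.

tax = $24.98 per unit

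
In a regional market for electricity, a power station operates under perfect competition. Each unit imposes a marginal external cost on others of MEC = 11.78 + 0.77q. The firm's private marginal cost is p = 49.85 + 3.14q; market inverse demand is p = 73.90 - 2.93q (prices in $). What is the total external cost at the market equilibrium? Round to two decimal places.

$52.72

Market equilibrium (private): 49.85 + 3.14q = 73.90 - 2.93q → q_m = 3.9621.
Total external cost = ∫₀^{q_m} (11.78 + 0.77q) dq = 11.78×3.9621 + ½×0.77×3.9621² = 52.7174.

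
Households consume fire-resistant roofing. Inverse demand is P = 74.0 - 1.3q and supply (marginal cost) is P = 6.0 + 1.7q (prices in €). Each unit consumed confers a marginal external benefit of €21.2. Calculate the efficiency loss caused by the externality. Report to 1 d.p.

Market equilibrium (private): 6.0 + 1.7q = 74.0 - 1.3q → q_m = 22.6667.
Social marginal benefit = demand + MEB = 95.2 - 1.3q.
Set SMB = MC: 95.2 - 1.3q = 6.0 + 1.7q → q* = 29.7333.
The welfare-loss triangle has base |q_m − q*| and height MEB(q_m) (the vertical gap between SMB and MC is zero at q* and MEB at q_m).
DWL = ½ × 7.0666 × 21.2000 = 74.9060.

DWL = €74.9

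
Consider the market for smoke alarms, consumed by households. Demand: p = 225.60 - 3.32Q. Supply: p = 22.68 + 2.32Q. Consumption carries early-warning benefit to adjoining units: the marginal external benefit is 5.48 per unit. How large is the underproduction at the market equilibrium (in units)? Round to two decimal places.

0.97 units

Market equilibrium (private): 22.68 + 2.32Q = 225.60 - 3.32Q → Q_m = 35.9787.
Social marginal benefit = demand + MEB = 231.08 - 3.32Q.
Set SMB = MC: 231.08 - 3.32Q = 22.68 + 2.32Q → Q* = 36.9504.
Gap = |35.9787 − 36.9504| = 0.9717.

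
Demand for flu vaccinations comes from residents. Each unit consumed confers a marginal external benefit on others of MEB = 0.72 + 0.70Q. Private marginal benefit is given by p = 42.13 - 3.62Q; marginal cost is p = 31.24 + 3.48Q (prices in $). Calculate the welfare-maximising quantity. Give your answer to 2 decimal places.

Q* = 1.81

Social marginal benefit = demand + MEB = 42.85 - 2.92Q.
Set SMB = MC: 42.85 - 2.92Q = 31.24 + 3.48Q → Q* = 1.8141.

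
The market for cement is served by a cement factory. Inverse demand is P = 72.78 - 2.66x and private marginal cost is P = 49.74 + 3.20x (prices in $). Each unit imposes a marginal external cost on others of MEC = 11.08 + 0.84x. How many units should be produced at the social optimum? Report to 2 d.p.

Social marginal cost = private MC + MEC = 60.82 + 4.04x.
Set SMC = demand: 60.82 + 4.04x = 72.78 - 2.66x → x* = 1.7851.

x* = 1.79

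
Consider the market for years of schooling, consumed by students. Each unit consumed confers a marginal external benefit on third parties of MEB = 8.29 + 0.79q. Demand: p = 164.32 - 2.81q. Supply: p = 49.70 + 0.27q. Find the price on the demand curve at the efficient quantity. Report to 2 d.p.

Social marginal benefit = demand + MEB = 172.61 - 2.02q.
Set SMB = MC: 172.61 - 2.02q = 49.70 + 0.27q → q* = 53.6725.
Consumer price on the demand curve at q*: 164.32 − 2.81×53.6725 = 13.5003.

P = 13.50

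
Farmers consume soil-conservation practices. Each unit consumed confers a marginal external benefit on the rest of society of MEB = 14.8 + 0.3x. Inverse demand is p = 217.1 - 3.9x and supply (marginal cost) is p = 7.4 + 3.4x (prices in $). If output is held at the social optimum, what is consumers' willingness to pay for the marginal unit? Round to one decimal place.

Social marginal benefit = demand + MEB = 231.9 - 3.6x.
Set SMB = MC: 231.9 - 3.6x = 7.4 + 3.4x → x* = 32.0714.
Consumer price on the demand curve at x*: 217.1 − 3.9×32.0714 = 92.0215.

P = $92.0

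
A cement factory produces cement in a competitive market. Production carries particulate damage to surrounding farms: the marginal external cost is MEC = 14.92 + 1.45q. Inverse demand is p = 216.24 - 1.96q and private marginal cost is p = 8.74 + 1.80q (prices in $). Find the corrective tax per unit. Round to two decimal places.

tax = $68.52 per unit

Social marginal cost = private MC + MEC = 23.66 + 3.25q.
Set SMC = demand: 23.66 + 3.25q = 216.24 - 1.96q → q* = 36.9635.
The Pigouvian tax equals MEC at q*: 14.92 + 1.45×36.9635 = 68.5171.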